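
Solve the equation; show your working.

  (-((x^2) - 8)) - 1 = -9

Step 1. [(-((x^2) - 8)) - 1 = -9] peel the -1: add 1 from each side ⇒ sub: -((x^2) - 8) = -8.
Step 2. [-((x^2) - 8) = -8] leading − — multiply by −1, so neg: (x^2) - 8 = 8.
Step 3. [(x^2) - 8 = 8] -8 is outermost — add 8 both sides, so sub: x^2 = 16.
Step 4. [x^2 = 16] √ both sides: 16 ≥ 0 gives two branches, so sqrt: x = 4 or -4.

Answer: x ∈ {-4, 4}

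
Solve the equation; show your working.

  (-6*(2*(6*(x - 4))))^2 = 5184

Step 1. [(-6*(2*(6*(x - 4))))^2 = 5184] √ both sides: 5184 ≥ 0 gives two branches. So sqrt: -6*(2*(6*(x - 4))) = 72 or -72.
Step 2. [-6*(2*(6*(x - 4))) = 72 or -72] -6 out front; divide by -6. So div: 2*(6*(x - 4)) = -12 or 12.
Step 3. [2*(6*(x - 4)) = -12 or 12] 2 out front; divide by 2, so div: 6*(x - 4) = -6 or 6.
Step 4. [6*(x - 4) = -6 or 6] leading coefficient 6: divide by 6. So div: x - 4 = -1 or 1.
Step 5. [x - 4 = -1 or 1] -4 is outermost — add 4 both sides. So sub: x = 3 or 5.

Answer: x ∈ {3, 5}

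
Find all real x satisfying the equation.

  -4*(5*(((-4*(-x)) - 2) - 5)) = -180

Step 1. [-4*(5*(((-4*(-x)) - 2) - 5)) = -180] -4·(inner) — divide through by -4, so div: 5*(((-4*(-x)) - 2) - 5) = 45.
Step 2. [5*(((-4*(-x)) - 2) - 5) = 45] 5 out front; divide by 5, so div: ((-4*(-x)) - 2) - 5 = 9.
Step 3. [((-4*(-x)) - 2) - 5 = 9] 5 comes off first (add 5), so sub: (-4*(-x)) - 2 = 14.
Step 4. [(-4*(-x)) - 2 = 14] add 2: x sits inside (… - 2), so sub: -4*(-x) = 16.
Step 5. [-4*(-x) = 16] leading coefficient -4: divide by -4. So div: -x = -4.
Step 6. [-x = -4] flip signs both sides. So neg: x = 4.

Answer: x ∈ {4}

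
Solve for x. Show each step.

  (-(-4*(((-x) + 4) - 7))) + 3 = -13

Step 1. [(-(-4*(((-x) + 4) - 7))) + 3 = -13] peel the +3: subtract 3 from each side, so sub: -(-4*(((-x) + 4) - 7)) = -16.
Step 2. [-(-4*(((-x) + 4) - 7)) = -16] flip signs both sides, so neg: -4*(((-x) + 4) - 7) = 16.
Step 3. [-4*(((-x) + 4) - 7) = 16] -4·(inner) — divide through by -4 ⇒ div: ((-x) + 4) - 7 = -4.
Step 4. [((-x) + 4) - 7 = -4] the outer -7 inverts by adding 7 ⇒ sub: (-x) + 4 = 3.
Step 5. [(-x) + 4 = 3] subtract 4: x sits inside (… + 4), so sub: -x = -1.
Step 6. [-x = -1] flip signs both sides, so neg: x = 1.

Answer: x ∈ {1}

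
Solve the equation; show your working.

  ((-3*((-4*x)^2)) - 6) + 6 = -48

Step 1. [((-3*((-4*x)^2)) - 6) + 6 = -48] subtract 6: x sits inside (… + 6) ⇒ sub: (-3*((-4*x)^2)) - 6 = -54.
Step 2. [(-3*((-4*x)^2)) - 6 = -54] the outer -6 inverts by adding 6. So sub: -3*((-4*x)^2) = -48.
Step 3. [-3*((-4*x)^2) = -48] LHS = -3·(…); ÷-3 both sides. So div: (-4*x)^2 = 16.
Step 4. [(-4*x)^2 = 16] √ both sides: 16 ≥ 0 gives two branches ⇒ sqrt: -4*x = 4 or -4.
Step 5. [-4*x = 4 or -4] leading coefficient -4: divide by -4, so div: x = -1 or 1.

Answer: x ∈ {-1, 1}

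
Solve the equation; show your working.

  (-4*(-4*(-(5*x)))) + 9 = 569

Step 1. [(-4*(-4*(-(5*x)))) + 9 = 569] subtract 9: x sits inside (… + 9). So sub: -4*(-4*(-(5*x))) = 560.
Step 2. [-4*(-4*(-(5*x))) = 560] leading coefficient -4: divide by -4, so div: -4*(-(5*x)) = -140.
Step 3. [-4*(-(5*x)) = -140] leading coefficient -4: divide by -4. So div: -(5*x) = 35.
Step 4. [-(5*x) = 35] flip signs both sides ⇒ neg: 5*x = -35.
Step 5. [5*x = -35] divide by the outer 5, so div: x = -7.

Answer: x ∈ {-7}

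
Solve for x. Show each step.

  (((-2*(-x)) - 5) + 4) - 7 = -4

Step 1. [(((-2*(-x)) - 5) + 4) - 7 = -4] peel the -7: add 7 from each side. So sub: ((-2*(-x)) - 5) + 4 = 3.
Step 2. [((-2*(-x)) - 5) + 4 = 3] 4 comes off first (subtract 4), so sub: (-2*(-x)) - 5 = -1.
Step 3. [(-2*(-x)) - 5 = -1] 5 comes off first (add 5). So sub: -2*(-x) = 4.
Step 4. [-2*(-x) = 4] leading coefficient -2: divide by -2 ⇒ div: -x = -2.
Step 5. [-x = -2] flip signs both sides. So neg: x = 2.

Answer: x ∈ {2}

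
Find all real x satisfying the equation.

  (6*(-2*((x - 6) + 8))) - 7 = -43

Step 1. [(6*(-2*((x - 6) + 8))) - 7 = -43] 7 comes off first (add 7) ⇒ sub: 6*(-2*((x - 6) + 8)) = -36.
Step 2. [6*(-2*((x - 6) + 8)) = -36] leading coefficient 6: divide by 6. So div: -2*((x - 6) + 8) = -6.
Step 3. [-2*((x - 6) + 8) = -6] -2 out front; divide by -2. So div: (x - 6) + 8 = 3.
Step 4. [(x - 6) + 8 = 3] 8 comes off first (subtract 8) ⇒ sub: x - 6 = -5.
Step 5. [x - 6 = -5] peel the -6: add 6 from each side. So sub: x = 1.

Answer: x ∈ {1}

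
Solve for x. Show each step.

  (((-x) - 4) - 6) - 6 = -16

Step 1. [(((-x) - 4) - 6) - 6 = -16] 6 comes off first (add 6) ⇒ sub: ((-x) - 4) - 6 = -10.
Step 2. [((-x) - 4) - 6 = -10] -6 is outermost — add 6 both sides. So sub: (-x) - 4 = -4.
Step 3. [(-x) - 4 = -4] 4 comes off first (add 4) ⇒ sub: -x = 0.
Step 4. [-x = 0] leading − — multiply by −1, so neg: x = 0.

Answer: x ∈ {0}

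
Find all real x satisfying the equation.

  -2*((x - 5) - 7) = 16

Step 1. [-2*((x - 5) - 7) = 16] -2·(inner) — divide through by -2 ⇒ div: (x - 5) - 7 = -8.
Step 2. [(x - 5) - 7 = -8] add 7: x sits inside (… - 7), so sub: x - 5 = -1.
Step 3. [x - 5 = -1] peel the -5: add 5 from each side ⇒ sub: x = 4.

Answer: x ∈ {4}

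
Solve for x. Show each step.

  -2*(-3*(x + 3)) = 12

Step 1. [-2*(-3*(x + 3)) = 12] LHS = -2·(…); ÷-2 both sides ⇒ div: -3*(x + 3) = -6.
Step 2. [-3*(x + 3) = -6] leading coefficient -3: divide by -3. So div: x + 3 = 2.
Step 3. [x + 3 = 2] 3 comes off first (subtract 3) ⇒ sub: x = -1.

Answer: x ∈ {-1}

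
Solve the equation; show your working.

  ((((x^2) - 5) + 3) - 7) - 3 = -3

Step 1. [((((x^2) - 5) + 3) - 7) - 3 = -3] -3 is outermost — add 3 both sides ⇒ sub: (((x^2) - 5) + 3) - 7 = 0.
Step 2. [(((x^2) - 5) + 3) - 7 = 0] peel the -7: add 7 from each side ⇒ sub: ((x^2) - 5) + 3 = 7.
Step 3. [((x^2) - 5) + 3 = 7] 3 comes off first (subtract 3), so sub: (x^2) - 5 = 4.
Step 4. [(x^2) - 5 = 4] 5 comes off first (add 5). So sub: x^2 = 9.
Step 5. [x^2 = 9] LHS squared, RHS 9 ≥ 0: apply √ (±). So sqrt: x = 3 or -3.

Answer: x ∈ {-3, 3}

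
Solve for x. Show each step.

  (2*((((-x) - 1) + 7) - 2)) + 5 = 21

Step 1. [(2*((((-x) - 1) + 7) - 2)) + 5 = 21] 5 comes off first (subtract 5). So sub: 2*((((-x) - 1) + 7) - 2) = 16.
Step 2. [2*((((-x) - 1) + 7) - 2) = 16] 2 out front; divide by 2, so div: (((-x) - 1) + 7) - 2 = 8.
Step 3. [(((-x) - 1) + 7) - 2 = 8] peel the -2: add 2 from each side, so sub: ((-x) - 1) + 7 = 10.
Step 4. [((-x) - 1) + 7 = 10] subtract 7: x sits inside (… + 7). So sub: (-x) - 1 = 3.
Step 5. [(-x) - 1 = 3] the outer -1 inverts by adding 1. So sub: -x = 4.
Step 6. [-x = 4] leading − — multiply by −1. So neg: x = -4.

Answer: x ∈ {-4}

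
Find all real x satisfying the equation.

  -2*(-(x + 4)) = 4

Step 1. [-2*(-(x + 4)) = 4] divide by the outer -2, so div: -(x + 4) = -2.
Step 2. [-(x + 4) = -2] flip signs both sides, so neg: x + 4 = 2.
Step 3. [x + 4 = 2] 4 comes off first (subtract 4). So sub: x = -2.

Answer: x ∈ {-2}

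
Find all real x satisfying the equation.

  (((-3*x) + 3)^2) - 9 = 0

Step 1. [(((-3*x) + 3)^2) - 9 = 0] add 9: x sits inside (… - 9), so sub: ((-3*x) + 3)^2 = 9.
Step 2. [((-3*x) + 3)^2 = 9] √ both sides: 9 ≥ 0 gives two branches. So sqrt: (-3*x) + 3 = 3 or -3.
Step 3. [(-3*x) + 3 = 3 or -3] -3 divides every term; factor it out ⇒ factor: x - 1 = -1 or 1.
Step 4. [x - 1 = -1 or 1] the outer -1 inverts by adding 1. So sub: x = 0 or 2.

Answer: x ∈ {0, 2}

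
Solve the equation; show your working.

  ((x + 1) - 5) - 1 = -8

Step 1. [((x + 1) - 5) - 1 = -8] 1 comes off first (add 1) ⇒ sub: (x + 1) - 5 = -7.
Step 2. [(x + 1) - 5 = -7] the outer -5 inverts by adding 5 ⇒ sub: x + 1 = -2.
Step 3. [x + 1 = -2] +1 is outermost — subtract 1 both sides, so sub: x = -3.

Answer: x ∈ {-3}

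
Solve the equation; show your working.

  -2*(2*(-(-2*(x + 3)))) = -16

Step 1. [-2*(2*(-(-2*(x + 3)))) = -16] -2 out front; divide by -2 ⇒ div: 2*(-(-2*(x + 3))) = 8.
Step 2. [2*(-(-2*(x + 3))) = 8] 2 out front; divide by 2, so div: -(-2*(x + 3)) = 4.
Step 3. [-(-2*(x + 3)) = 4] leading − — multiply by −1 ⇒ neg: -2*(x + 3) = -4.
Step 4. [-2*(x + 3) = -4] -2 out front; divide by -2 ⇒ div: x + 3 = 2.
Step 5. [x + 3 = 2] 3 comes off first (subtract 3) ⇒ sub: x = -1.

Answer: x ∈ {-1}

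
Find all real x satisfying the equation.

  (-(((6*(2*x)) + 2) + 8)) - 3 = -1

Step 1. [(-(((6*(2*x)) + 2) + 8)) - 3 = -1] the outer -3 inverts by adding 3. So sub: -(((6*(2*x)) + 2) + 8) = 2.
Step 2. [-(((6*(2*x)) + 2) + 8) = 2] leading − — multiply by −1 ⇒ neg: ((6*(2*x)) + 2) + 8 = -2.
Step 3. [((6*(2*x)) + 2) + 8 = -2] +8 is outermost — subtract 8 both sides ⇒ sub: (6*(2*x)) + 2 = -10.
Step 4. [(6*(2*x)) + 2 = -10] 2 comes off first (subtract 2), so sub: 6*(2*x) = -12.
Step 5. [6*(2*x) = -12] 6 out front; divide by 6 ⇒ div: 2*x = -2.
Step 6. [2*x = -2] LHS = 2·(…); ÷2 both sides ⇒ div: x = -1.

Answer: x ∈ {-1}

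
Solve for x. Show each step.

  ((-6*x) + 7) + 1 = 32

Step 1. [((-6*x) + 7) + 1 = 32] the outer +1 inverts by subtracting 1 ⇒ sub: (-6*x) + 7 = 31.
Step 2. [(-6*x) + 7 = 31] subtract 7: x sits inside (… + 7) ⇒ sub: -6*x = 24.
Step 3. [-6*x = 24] -6 out front; divide by -6. So div: x = -4.

Answer: x ∈ {-4}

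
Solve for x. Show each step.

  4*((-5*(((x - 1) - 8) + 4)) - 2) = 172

Step 1. [4*((-5*(((x - 1) - 8) + 4)) - 2) = 172] LHS = 4·(…); ÷4 both sides, so div: (-5*(((x - 1) - 8) + 4)) - 2 = 43.
Step 2. [(-5*(((x - 1) - 8) + 4)) - 2 = 43] peel the -2: add 2 from each side ⇒ sub: -5*(((x - 1) - 8) + 4) = 45.
Step 3. [-5*(((x - 1) - 8) + 4) = 45] LHS = -5·(…); ÷-5 both sides, so div: ((x - 1) - 8) + 4 = -9.
Step 4. [((x - 1) - 8) + 4 = -9] subtract 4: x sits inside (… + 4), so sub: (x - 1) - 8 = -13.
Step 5. [(x - 1) - 8 = -13] 8 comes off first (add 8) ⇒ sub: x - 1 = -5.
Step 6. [x - 1 = -5] 1 comes off first (add 1) ⇒ sub: x = -4.

Answer: x ∈ {-4}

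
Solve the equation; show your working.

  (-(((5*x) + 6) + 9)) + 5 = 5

Step 1. [(-(((5*x) + 6) + 9)) + 5 = 5] the outer +5 inverts by subtracting 5 ⇒ sub: -(((5*x) + 6) + 9) = 0.
Step 2. [-(((5*x) + 6) + 9) = 0] flip signs both sides ⇒ neg: ((5*x) + 6) + 9 = 0.
Step 3. [((5*x) + 6) + 9 = 0] 9 comes off first (subtract 9). So sub: (5*x) + 6 = -9.
Step 4. [(5*x) + 6 = -9] peel the +6: subtract 6 from each side, so sub: 5*x = -15.
Step 5. [5*x = -15] 5·(inner) — divide through by 5, so div: x = -3.

Answer: x ∈ {-3}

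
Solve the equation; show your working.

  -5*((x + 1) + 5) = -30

Step 1. [-5*((x + 1) + 5) = -30] -5 out front; divide by -5. So div: (x + 1) + 5 = 6.
Step 2. [(x + 1) + 5 = 6] +5 is outermost — subtract 5 both sides. So sub: x + 1 = 1.
Step 3. [x + 1 = 1] 1 comes off first (subtract 1), so sub: x = 0.

Answer: x ∈ {0}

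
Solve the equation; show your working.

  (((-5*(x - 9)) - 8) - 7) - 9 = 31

Step 1. [(((-5*(x - 9)) - 8) - 7) - 9 = 31] the outer -9 inverts by adding 9 ⇒ sub: ((-5*(x - 9)) - 8) - 7 = 40.
Step 2. [((-5*(x - 9)) - 8) - 7 = 40] -7 is outermost — add 7 both sides ⇒ sub: (-5*(x - 9)) - 8 = 47.
Step 3. [(-5*(x - 9)) - 8 = 47] peel the -8: add 8 from each side, so sub: -5*(x - 9) = 55.
Step 4. [-5*(x - 9) = 55] -5 out front; divide by -5, so div: x - 9 = -11.
Step 5. [x - 9 = -11] add 9: x sits inside (… - 9). So sub: x = -2.

Answer: x ∈ {-2}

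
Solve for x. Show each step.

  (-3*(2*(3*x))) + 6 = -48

Step 1. [(-3*(2*(3*x))) + 6 = -48] -3 divides every term; factor it out. So factor: (2*(3*x)) - 2 = 16.
Step 2. [(2*(3*x)) - 2 = 16] add 2: x sits inside (… - 2). So sub: 2*(3*x) = 18.
Step 3. [2*(3*x) = 18] divide by the outer 2, so div: 3*x = 9.
Step 4. [3*x = 9] leading coefficient 3: divide by 3. So div: x = 3.

Answer: x ∈ {3}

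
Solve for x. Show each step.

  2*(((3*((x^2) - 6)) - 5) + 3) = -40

Step 1. [2*(((3*((x^2) - 6)) - 5) + 3) = -40] 2 out front; divide by 2, so div: ((3*((x^2) - 6)) - 5) + 3 = -20.
Step 2. [((3*((x^2) - 6)) - 5) + 3 = -20] subtract 3: x sits inside (… + 3), so sub: (3*((x^2) - 6)) - 5 = -23.
Step 3. [(3*((x^2) - 6)) - 5 = -23] -5 is outermost — add 5 both sides. So sub: 3*((x^2) - 6) = -18.
Step 4. [3*((x^2) - 6) = -18] leading coefficient 3: divide by 3. So div: (x^2) - 6 = -6.
Step 5. [(x^2) - 6 = -6] -6 is outermost — add 6 both sides. So sub: x^2 = 0.
Step 6. [x^2 = 0] LHS squared, RHS 0 ≥ 0: apply √ (±), so sqrt: x = 0.

Answer: x ∈ {0}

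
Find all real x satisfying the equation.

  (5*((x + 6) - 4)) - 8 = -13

Step 1. [(5*((x + 6) - 4)) - 8 = -13] add 8: x sits inside (… - 8). So sub: 5*((x + 6) - 4) = -5.
Step 2. [5*((x + 6) - 4) = -5] leading coefficient 5: divide by 5, so div: (x + 6) - 4 = -1.
Step 3. [(x + 6) - 4 = -1] add 4: x sits inside (… - 4) ⇒ sub: x + 6 = 3.
Step 4. [x + 6 = 3] 6 comes off first (subtract 6). So sub: x = -3.

Answer: x ∈ {-3}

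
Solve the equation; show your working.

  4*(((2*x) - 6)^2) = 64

Step 1. [4*(((2*x) - 6)^2) = 64] divide by the outer 4. So div: ((2*x) - 6)^2 = 16.
Step 2. [((2*x) - 6)^2 = 16] 16 ≥ 0, LHS is (·)² — take ±√, so sqrt: (2*x) - 6 = 4 or -4.
Step 3. [(2*x) - 6 = 4 or -4] 6 comes off first (add 6). So sub: 2*x = 10 or 2.
Step 4. [2*x = 10 or 2] 2 out front; divide by 2. So div: x = 5 or 1.

Answer: x ∈ {1, 5}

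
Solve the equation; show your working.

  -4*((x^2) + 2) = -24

Step 1. [-4*((x^2) + 2) = -24] divide by the outer -4, so div: (x^2) + 2 = 6.
Step 2. [(x^2) + 2 = 6] the outer +2 inverts by subtracting 2, so sub: x^2 = 4.
Step 3. [x^2 = 4] √ both sides: 4 ≥ 0 gives two branches. So sqrt: x = 2 or -2.

Answer: x ∈ {-2, 2}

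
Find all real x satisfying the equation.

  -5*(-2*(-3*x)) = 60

Step 1. [-5*(-2*(-3*x)) = 60] -5·(inner) — divide through by -5. So div: -2*(-3*x) = -12.
Step 2. [-2*(-3*x) = -12] divide by the outer -2. So div: -3*x = 6.
Step 3. [-3*x = 6] divide by the outer -3. So div: x = -2.

Answer: x ∈ {-2}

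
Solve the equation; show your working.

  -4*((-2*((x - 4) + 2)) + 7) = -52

Step 1. [-4*((-2*((x - 4) + 2)) + 7) = -52] divide by the outer -4. So div: (-2*((x - 4) + 2)) + 7 = 13.
Step 2. [(-2*((x - 4) + 2)) + 7 = 13] +7 is outermost — subtract 7 both sides, so sub: -2*((x - 4) + 2) = 6.
Step 3. [-2*((x - 4) + 2) = 6] divide by the outer -2 ⇒ div: (x - 4) + 2 = -3.
Step 4. [(x - 4) + 2 = -3] 2 comes off first (subtract 2), so sub: x - 4 = -5.
Step 5. [x - 4 = -5] the outer -4 inverts by adding 4. So sub: x = -1.

Answer: x ∈ {-1}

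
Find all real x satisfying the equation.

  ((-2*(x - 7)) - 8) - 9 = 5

Step 1. [((-2*(x - 7)) - 8) - 9 = 5] add 9: x sits inside (… - 9), so sub: (-2*(x - 7)) - 8 = 14.
Step 2. [(-2*(x - 7)) - 8 = 14] -8 is outermost — add 8 both sides ⇒ sub: -2*(x - 7) = 22.
Step 3. [-2*(x - 7) = 22] divide by the outer -2 ⇒ div: x - 7 = -11.
Step 4. [x - 7 = -11] peel the -7: add 7 from each side ⇒ sub: x = -4.

Answer: x ∈ {-4}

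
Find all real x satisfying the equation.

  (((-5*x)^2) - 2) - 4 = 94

Step 1. [(((-5*x)^2) - 2) - 4 = 94] 4 comes off first (add 4). So sub: ((-5*x)^2) - 2 = 98.
Step 2. [((-5*x)^2) - 2 = 98] peel the -2: add 2 from each side ⇒ sub: (-5*x)^2 = 100.
Step 3. [(-5*x)^2 = 100] LHS squared, RHS 100 ≥ 0: apply √ (±) ⇒ sqrt: -5*x = 10 or -10.
Step 4. [-5*x = 10 or -10] divide by the outer -5 ⇒ div: x = -2 or 2.

Answer: x ∈ {-2, 2}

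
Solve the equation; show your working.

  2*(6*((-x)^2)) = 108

Step 1. [2*(6*((-x)^2)) = 108] 2·(inner) — divide through by 2. So div: 6*((-x)^2) = 54.
Step 2. [6*((-x)^2) = 54] leading coefficient 6: divide by 6. So div: (-x)^2 = 9.
Step 3. [(-x)^2 = 9] LHS squared, RHS 9 ≥ 0: apply √ (±). So sqrt: -x = 3 or -3.
Step 4. [-x = 3 or -3] flip signs both sides. So neg: x = -3 or 3.

Answer: x ∈ {-3, 3}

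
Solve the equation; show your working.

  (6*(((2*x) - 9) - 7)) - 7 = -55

Step 1. [(6*(((2*x) - 9) - 7)) - 7 = -55] add 7: x sits inside (… - 7). So sub: 6*(((2*x) - 9) - 7) = -48.
Step 2. [6*(((2*x) - 9) - 7) = -48] divide by the outer 6. So div: ((2*x) - 9) - 7 = -8.
Step 3. [((2*x) - 9) - 7 = -8] 7 comes off first (add 7) ⇒ sub: (2*x) - 9 = -1.
Step 4. [(2*x) - 9 = -1] the outer -9 inverts by adding 9, so sub: 2*x = 8.
Step 5. [2*x = 8] LHS = 2·(…); ÷2 both sides. So div: x = 4.

Answer: x ∈ {4}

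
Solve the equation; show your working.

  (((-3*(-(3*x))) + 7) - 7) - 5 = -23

Step 1. [(((-3*(-(3*x))) + 7) - 7) - 5 = -23] add 5: x sits inside (… - 5), so sub: ((-3*(-(3*x))) + 7) - 7 = -18.
Step 2. [((-3*(-(3*x))) + 7) - 7 = -18] peel the -7: add 7 from each side, so sub: (-3*(-(3*x))) + 7 = -11.
Step 3. [(-3*(-(3*x))) + 7 = -11] peel the +7: subtract 7 from each side. So sub: -3*(-(3*x)) = -18.
Step 4. [-3*(-(3*x)) = -18] divide by the outer -3 ⇒ div: -(3*x) = 6.
Step 5. [-(3*x) = 6] flip signs both sides. So neg: 3*x = -6.
Step 6. [3*x = -6] leading coefficient 3: divide by 3. So div: x = -2.

Answer: x ∈ {-2}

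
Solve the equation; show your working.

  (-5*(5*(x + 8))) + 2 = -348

Step 1. [(-5*(5*(x + 8))) + 2 = -348] the outer +2 inverts by subtracting 2, so sub: -5*(5*(x + 8)) = -350.
Step 2. [-5*(5*(x + 8)) = -350] -5 out front; divide by -5. So div: 5*(x + 8) = 70.
Step 3. [5*(x + 8) = 70] divide by the outer 5 ⇒ div: x + 8 = 14.
Step 4. [x + 8 = 14] subtract 8: x sits inside (… + 8), so sub: x = 6.

Answer: x ∈ {6}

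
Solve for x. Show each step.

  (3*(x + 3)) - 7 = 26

Step 1. [(3*(x + 3)) - 7 = 26] -7 is outermost — add 7 both sides. So sub: 3*(x + 3) = 33.
Step 2. [3*(x + 3) = 33] 3 out front; divide by 3 ⇒ div: x + 3 = 11.
Step 3. [x + 3 = 11] +3 is outermost — subtract 3 both sides ⇒ sub: x = 8.

Answer: x ∈ {8}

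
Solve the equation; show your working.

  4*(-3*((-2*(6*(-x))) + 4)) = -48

Step 1. [4*(-3*((-2*(6*(-x))) + 4)) = -48] divide by the outer 4 ⇒ div: -3*((-2*(6*(-x))) + 4) = -12.
Step 2. [-3*((-2*(6*(-x))) + 4) = -12] divide by the outer -3, so div: (-2*(6*(-x))) + 4 = 4.
Step 3. [(-2*(6*(-x))) + 4 = 4] -2 | LHS and -2 | 4: pull -2 out ⇒ factor: (6*(-x)) - 2 = -2.
Step 4. [(6*(-x)) - 2 = -2] the outer -2 inverts by adding 2, so sub: 6*(-x) = 0.
Step 5. [6*(-x) = 0] 6 out front; divide by 6, so div: -x = 0.
Step 6. [-x = 0] leading − — multiply by −1, so neg: x = 0.

Answer: x ∈ {0}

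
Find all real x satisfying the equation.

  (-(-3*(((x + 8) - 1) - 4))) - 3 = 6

Step 1. [(-(-3*(((x + 8) - 1) - 4))) - 3 = 6] add 3: x sits inside (… - 3) ⇒ sub: -(-3*(((x + 8) - 1) - 4)) = 9.
Step 2. [-(-3*(((x + 8) - 1) - 4)) = 9] flip signs both sides ⇒ neg: -3*(((x + 8) - 1) - 4) = -9.
Step 3. [-3*(((x + 8) - 1) - 4) = -9] LHS = -3·(…); ÷-3 both sides ⇒ div: ((x + 8) - 1) - 4 = 3.
Step 4. [((x + 8) - 1) - 4 = 3] the outer -4 inverts by adding 4. So sub: (x + 8) - 1 = 7.
Step 5. [(x + 8) - 1 = 7] 1 comes off first (add 1), so sub: x + 8 = 8.
Step 6. [x + 8 = 8] the outer +8 inverts by subtracting 8, so sub: x = 0.

Answer: x ∈ {0}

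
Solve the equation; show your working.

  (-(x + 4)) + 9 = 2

Step 1. [(-(x + 4)) + 9 = 2] +9 is outermost — subtract 9 both sides. So sub: -(x + 4) = -7.
Step 2. [-(x + 4) = -7] leading − — multiply by −1 ⇒ neg: x + 4 = 7.
Step 3. [x + 4 = 7] subtract 4: x sits inside (… + 4) ⇒ sub: x = 3.

Answer: x ∈ {3}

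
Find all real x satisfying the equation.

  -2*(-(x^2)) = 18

Step 1. [-2*(-(x^2)) = 18] -2·(inner) — divide through by -2. So div: -(x^2) = -9.
Step 2. [-(x^2) = -9] flip signs both sides. So neg: x^2 = 9.
Step 3. [x^2 = 9] LHS squared, RHS 9 ≥ 0: apply √ (±) ⇒ sqrt: x = 3 or -3.

Answer: x ∈ {-3, 3}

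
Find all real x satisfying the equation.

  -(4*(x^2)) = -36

Step 1. [-(4*(x^2)) = -36] leading − — multiply by −1 ⇒ neg: 4*(x^2) = 36.
Step 2. [4*(x^2) = 36] leading coefficient 4: divide by 4, so div: x^2 = 9.
Step 3. [x^2 = 9] LHS squared, RHS 9 ≥ 0: apply √ (±). So sqrt: x = 3 or -3.

Answer: x ∈ {-3, 3}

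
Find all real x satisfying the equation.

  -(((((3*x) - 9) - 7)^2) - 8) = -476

Step 1. [-(((((3*x) - 9) - 7)^2) - 8) = -476] LHS negated; negate both sides ⇒ neg: ((((3*x) - 9) - 7)^2) - 8 = 476.
Step 2. [((((3*x) - 9) - 7)^2) - 8 = 476] 8 comes off first (add 8). So sub: (((3*x) - 9) - 7)^2 = 484.
Step 3. [(((3*x) - 9) - 7)^2 = 484] LHS squared, RHS 484 ≥ 0: apply √ (±). So sqrt: ((3*x) - 9) - 7 = 22 or -22.
Step 4. [((3*x) - 9) - 7 = 22 or -22] add 7: x sits inside (… - 7). So sub: (3*x) - 9 = 29 or -15.
Step 5. [(3*x) - 9 = 29 or -15] 9 comes off first (add 9), so sub: 3*x = 38 or -6.
Step 6. [3*x = 38 or -6] divide by the outer 3 ⇒ div: x = 38/3 or -2.

Answer: x ∈ {-2, 38/3}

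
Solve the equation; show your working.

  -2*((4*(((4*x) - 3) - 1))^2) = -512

Step 1. [-2*((4*(((4*x) - 3) - 1))^2) = -512] -2 out front; divide by -2 ⇒ div: (4*(((4*x) - 3) - 1))^2 = 256.
Step 2. [(4*(((4*x) - 3) - 1))^2 = 256] √ both sides: 256 ≥ 0 gives two branches, so sqrt: 4*(((4*x) - 3) - 1) = 16 or -16.
Step 3. [4*(((4*x) - 3) - 1) = 16 or -16] 4 out front; divide by 4. So div: ((4*x) - 3) - 1 = 4 or -4.
Step 4. [((4*x) - 3) - 1 = 4 or -4] the outer -1 inverts by adding 1, so sub: (4*x) - 3 = 5 or -3.
Step 5. [(4*x) - 3 = 5 or -3] -3 is outermost — add 3 both sides ⇒ sub: 4*x = 8 or 0.
Step 6. [4*x = 8 or 0] leading coefficient 4: divide by 4, so div: x = 2 or 0.

Answer: x ∈ {0, 2}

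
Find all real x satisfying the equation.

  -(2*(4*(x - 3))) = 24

Step 1. [-(2*(4*(x - 3))) = 24] flip signs both sides. So neg: 2*(4*(x - 3)) = -24.
Step 2. [2*(4*(x - 3)) = -24] 2 out front; divide by 2 ⇒ div: 4*(x - 3) = -12.
Step 3. [4*(x - 3) = -12] LHS = 4·(…); ÷4 both sides ⇒ div: x - 3 = -3.
Step 4. [x - 3 = -3] peel the -3: add 3 from each side. So sub: x = 0.

Answer: x ∈ {0}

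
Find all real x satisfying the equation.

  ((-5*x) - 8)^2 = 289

Step 1. [((-5*x) - 8)^2 = 289] √ both sides: 289 ≥ 0 gives two branches, so sqrt: (-5*x) - 8 = 17 or -17.
Step 2. [(-5*x) - 8 = 17 or -17] 8 comes off first (add 8) ⇒ sub: -5*x = 25 or -9.
Step 3. [-5*x = 25 or -9] divide by the outer -5, so div: x = -5 or 9/5.

Answer: x ∈ {-5, 9/5}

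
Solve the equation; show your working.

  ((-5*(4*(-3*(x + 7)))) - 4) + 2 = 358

Step 1. [((-5*(4*(-3*(x + 7)))) - 4) + 2 = 358] the outer +2 inverts by subtracting 2. So sub: (-5*(4*(-3*(x + 7)))) - 4 = 356.
Step 2. [(-5*(4*(-3*(x + 7)))) - 4 = 356] add 4: x sits inside (… - 4). So sub: -5*(4*(-3*(x + 7))) = 360.
Step 3. [-5*(4*(-3*(x + 7))) = 360] divide by the outer -5 ⇒ div: 4*(-3*(x + 7)) = -72.
Step 4. [4*(-3*(x + 7)) = -72] leading coefficient 4: divide by 4, so div: -3*(x + 7) = -18.
Step 5. [-3*(x + 7) = -18] -3 out front; divide by -3, so div: x + 7 = 6.
Step 6. [x + 7 = 6] peel the +7: subtract 7 from each side. So sub: x = -1.

Answer: x ∈ {-1}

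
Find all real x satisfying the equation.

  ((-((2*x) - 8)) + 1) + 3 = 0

Step 1. [((-((2*x) - 8)) + 1) + 3 = 0] subtract 3: x sits inside (… + 3). So sub: (-((2*x) - 8)) + 1 = -3.
Step 2. [(-((2*x) - 8)) + 1 = -3] peel the +1: subtract 1 from each side. So sub: -((2*x) - 8) = -4.
Step 3. [-((2*x) - 8) = -4] leading − — multiply by −1, so neg: (2*x) - 8 = 4.
Step 4. [(2*x) - 8 = 4] -8 is outermost — add 8 both sides. So sub: 2*x = 12.
Step 5. [2*x = 12] 2 out front; divide by 2. So div: x = 6.

Answer: x ∈ {6}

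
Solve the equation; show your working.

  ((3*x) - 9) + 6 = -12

Step 1. [((3*x) - 9) + 6 = -12] subtract 6: x sits inside (… + 6) ⇒ sub: (3*x) - 9 = -18.
Step 2. [(3*x) - 9 = -18] common factor 3 (LHS and -18) — divide through. So factor: x - 3 = -6.
Step 3. [x - 3 = -6] peel the -3: add 3 from each side, so sub: x = -3.

Answer: x ∈ {-3}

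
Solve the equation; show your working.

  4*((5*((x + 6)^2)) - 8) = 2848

Step 1. [4*((5*((x + 6)^2)) - 8) = 2848] 4 out front; divide by 4 ⇒ div: (5*((x + 6)^2)) - 8 = 712.
Step 2. [(5*((x + 6)^2)) - 8 = 712] the outer -8 inverts by adding 8 ⇒ sub: 5*((x + 6)^2) = 720.
Step 3. [5*((x + 6)^2) = 720] leading coefficient 5: divide by 5. So div: (x + 6)^2 = 144.
Step 4. [(x + 6)^2 = 144] LHS squared, RHS 144 ≥ 0: apply √ (±). So sqrt: x + 6 = 12 or -12.
Step 5. [x + 6 = 12 or -12] subtract 6: x sits inside (… + 6), so sub: x = 6 or -18.

Answer: x ∈ {-18, 6}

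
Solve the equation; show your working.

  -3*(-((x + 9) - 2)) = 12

Step 1. [-3*(-((x + 9) - 2)) = 12] -3 out front; divide by -3 ⇒ div: -((x + 9) - 2) = -4.
Step 2. [-((x + 9) - 2) = -4] LHS negated; negate both sides, so neg: (x + 9) - 2 = 4.
Step 3. [(x + 9) - 2 = 4] -2 is outermost — add 2 both sides ⇒ sub: x + 9 = 6.
Step 4. [x + 9 = 6] the outer +9 inverts by subtracting 9, so sub: x = -3.

Answer: x ∈ {-3}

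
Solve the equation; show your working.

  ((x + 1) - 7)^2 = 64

Step 1. [((x + 1) - 7)^2 = 64] LHS squared, RHS 64 ≥ 0: apply √ (±) ⇒ sqrt: (x + 1) - 7 = 8 or -8.
Step 2. [(x + 1) - 7 = 8 or -8] -7 is outermost — add 7 both sides ⇒ sub: x + 1 = 15 or -1.
Step 3. [x + 1 = 15 or -1] 1 comes off first (subtract 1), so sub: x = 14 or -2.

Answer: x ∈ {-2, 14}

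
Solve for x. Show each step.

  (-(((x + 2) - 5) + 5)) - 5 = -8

Step 1. [(-(((x + 2) - 5) + 5)) - 5 = -8] peel the -5: add 5 from each side. So sub: -(((x + 2) - 5) + 5) = -3.
Step 2. [-(((x + 2) - 5) + 5) = -3] LHS negated; negate both sides, so neg: ((x + 2) - 5) + 5 = 3.
Step 3. [((x + 2) - 5) + 5 = 3] +5 is outermost — subtract 5 both sides, so sub: (x + 2) - 5 = -2.
Step 4. [(x + 2) - 5 = -2] 5 comes off first (add 5). So sub: x + 2 = 3.
Step 5. [x + 2 = 3] the outer +2 inverts by subtracting 2, so sub: x = 1.

Answer: x ∈ {1}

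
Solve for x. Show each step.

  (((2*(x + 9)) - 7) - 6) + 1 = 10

Step 1. [(((2*(x + 9)) - 7) - 6) + 1 = 10] peel the +1: subtract 1 from each side, so sub: ((2*(x + 9)) - 7) - 6 = 9.
Step 2. [((2*(x + 9)) - 7) - 6 = 9] 6 comes off first (add 6) ⇒ sub: (2*(x + 9)) - 7 = 15.
Step 3. [(2*(x + 9)) - 7 = 15] peel the -7: add 7 from each side, so sub: 2*(x + 9) = 22.
Step 4. [2*(x + 9) = 22] LHS = 2·(…); ÷2 both sides. So div: x + 9 = 11.
Step 5. [x + 9 = 11] peel the +9: subtract 9 from each side. So sub: x = 2.

Answer: x ∈ {2}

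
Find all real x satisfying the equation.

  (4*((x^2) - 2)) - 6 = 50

Step 1. [(4*((x^2) - 2)) - 6 = 50] peel the -6: add 6 from each side ⇒ sub: 4*((x^2) - 2) = 56.
Step 2. [4*((x^2) - 2) = 56] leading coefficient 4: divide by 4 ⇒ div: (x^2) - 2 = 14.
Step 3. [(x^2) - 2 = 14] 2 comes off first (add 2). So sub: x^2 = 16.
Step 4. [x^2 = 16] √ both sides: 16 ≥ 0 gives two branches. So sqrt: x = 4 or -4.

Answer: x ∈ {-4, 4}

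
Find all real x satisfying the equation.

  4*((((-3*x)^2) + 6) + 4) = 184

Step 1. [4*((((-3*x)^2) + 6) + 4) = 184] 4 out front; divide by 4 ⇒ div: (((-3*x)^2) + 6) + 4 = 46.
Step 2. [(((-3*x)^2) + 6) + 4 = 46] 4 comes off first (subtract 4) ⇒ sub: ((-3*x)^2) + 6 = 42.
Step 3. [((-3*x)^2) + 6 = 42] 6 comes off first (subtract 6) ⇒ sub: (-3*x)^2 = 36.
Step 4. [(-3*x)^2 = 36] LHS squared, RHS 36 ≥ 0: apply √ (±) ⇒ sqrt: -3*x = 6 or -6.
Step 5. [-3*x = 6 or -6] -3·(inner) — divide through by -3, so div: x = -2 or 2.

Answer: x ∈ {-2, 2}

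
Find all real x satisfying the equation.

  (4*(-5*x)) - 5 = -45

Step 1. [(4*(-5*x)) - 5 = -45] the outer -5 inverts by adding 5, so sub: 4*(-5*x) = -40.
Step 2. [4*(-5*x) = -40] LHS = 4·(…); ÷4 both sides. So div: -5*x = -10.
Step 3. [-5*x = -10] -5 out front; divide by -5, so div: x = 2.

Answer: x ∈ {2}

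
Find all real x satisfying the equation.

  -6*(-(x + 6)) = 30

Step 1. [-6*(-(x + 6)) = 30] LHS = -6·(…); ÷-6 both sides ⇒ div: -(x + 6) = -5.
Step 2. [-(x + 6) = -5] leading − — multiply by −1 ⇒ neg: x + 6 = 5.
Step 3. [x + 6 = 5] the outer +6 inverts by subtracting 6 ⇒ sub: x = -1.

Answer: x ∈ {-1}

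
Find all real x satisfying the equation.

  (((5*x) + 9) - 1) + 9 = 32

Step 1. [(((5*x) + 9) - 1) + 9 = 32] 9 comes off first (subtract 9), so sub: ((5*x) + 9) - 1 = 23.
Step 2. [((5*x) + 9) - 1 = 23] the outer -1 inverts by adding 1, so sub: (5*x) + 9 = 24.
Step 3. [(5*x) + 9 = 24] peel the +9: subtract 9 from each side ⇒ sub: 5*x = 15.
Step 4. [5*x = 15] 5 out front; divide by 5 ⇒ div: x = 3.

Answer: x ∈ {3}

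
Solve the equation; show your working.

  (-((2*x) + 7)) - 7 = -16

Step 1. [(-((2*x) + 7)) - 7 = -16] add 7: x sits inside (… - 7) ⇒ sub: -((2*x) + 7) = -9.
Step 2. [-((2*x) + 7) = -9] LHS negated; negate both sides. So neg: (2*x) + 7 = 9.
Step 3. [(2*x) + 7 = 9] peel the +7: subtract 7 from each side ⇒ sub: 2*x = 2.
Step 4. [2*x = 2] 2·(inner) — divide through by 2 ⇒ div: x = 1.

Answer: x ∈ {1}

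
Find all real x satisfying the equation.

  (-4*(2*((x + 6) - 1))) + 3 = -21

Step 1. [(-4*(2*((x + 6) - 1))) + 3 = -21] +3 is outermost — subtract 3 both sides, so sub: -4*(2*((x + 6) - 1)) = -24.
Step 2. [-4*(2*((x + 6) - 1)) = -24] -4·(inner) — divide through by -4, so div: 2*((x + 6) - 1) = 6.
Step 3. [2*((x + 6) - 1) = 6] 2·(inner) — divide through by 2. So div: (x + 6) - 1 = 3.
Step 4. [(x + 6) - 1 = 3] the outer -1 inverts by adding 1 ⇒ sub: x + 6 = 4.
Step 5. [x + 6 = 4] subtract 6: x sits inside (… + 6). So sub: x = -2.

Answer: x ∈ {-2}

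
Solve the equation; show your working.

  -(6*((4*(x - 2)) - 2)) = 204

Step 1. [-(6*((4*(x - 2)) - 2)) = 204] flip signs both sides ⇒ neg: 6*((4*(x - 2)) - 2) = -204.
Step 2. [6*((4*(x - 2)) - 2) = -204] 6·(inner) — divide through by 6 ⇒ div: (4*(x - 2)) - 2 = -34.
Step 3. [(4*(x - 2)) - 2 = -34] add 2: x sits inside (… - 2). So sub: 4*(x - 2) = -32.
Step 4. [4*(x - 2) = -32] 4 out front; divide by 4. So div: x - 2 = -8.
Step 5. [x - 2 = -8] the outer -2 inverts by adding 2. So sub: x = -6.

Answer: x ∈ {-6}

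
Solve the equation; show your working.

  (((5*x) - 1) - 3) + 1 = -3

Step 1. [(((5*x) - 1) - 3) + 1 = -3] peel the +1: subtract 1 from each side. So sub: ((5*x) - 1) - 3 = -4.
Step 2. [((5*x) - 1) - 3 = -4] the outer -3 inverts by adding 3. So sub: (5*x) - 1 = -1.
Step 3. [(5*x) - 1 = -1] the outer -1 inverts by adding 1, so sub: 5*x = 0.
Step 4. [5*x = 0] 5·(inner) — divide through by 5, so div: x = 0.

Answer: x ∈ {0}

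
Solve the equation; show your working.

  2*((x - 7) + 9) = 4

Step 1. [2*((x - 7) + 9) = 4] leading coefficient 2: divide by 2 ⇒ div: (x - 7) + 9 = 2.
Step 2. [(x - 7) + 9 = 2] peel the +9: subtract 9 from each side. So sub: x - 7 = -7.
Step 3. [x - 7 = -7] add 7: x sits inside (… - 7), so sub: x = 0.

Answer: x ∈ {0}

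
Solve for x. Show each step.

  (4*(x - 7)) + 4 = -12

Step 1. [(4*(x - 7)) + 4 = -12] 4 | LHS and 4 | -12: pull 4 out, so factor: (x - 7) + 1 = -3.
Step 2. [(x - 7) + 1 = -3] the outer +1 inverts by subtracting 1 ⇒ sub: x - 7 = -4.
Step 3. [x - 7 = -4] -7 is outermost — add 7 both sides. So sub: x = 3.

Answer: x ∈ {3}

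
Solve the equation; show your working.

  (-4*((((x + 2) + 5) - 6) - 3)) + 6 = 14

Step 1. [(-4*((((x + 2) + 5) - 6) - 3)) + 6 = 14] subtract 6: x sits inside (… + 6) ⇒ sub: -4*((((x + 2) + 5) - 6) - 3) = 8.
Step 2. [-4*((((x + 2) + 5) - 6) - 3) = 8] LHS = -4·(…); ÷-4 both sides, so div: (((x + 2) + 5) - 6) - 3 = -2.
Step 3. [(((x + 2) + 5) - 6) - 3 = -2] -3 is outermost — add 3 both sides ⇒ sub: ((x + 2) + 5) - 6 = 1.
Step 4. [((x + 2) + 5) - 6 = 1] -6 is outermost — add 6 both sides ⇒ sub: (x + 2) + 5 = 7.
Step 5. [(x + 2) + 5 = 7] peel the +5: subtract 5 from each side, so sub: x + 2 = 2.
Step 6. [x + 2 = 2] +2 is outermost — subtract 2 both sides. So sub: x = 0.

Answer: x ∈ {0}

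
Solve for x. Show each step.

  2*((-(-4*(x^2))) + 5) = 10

Step 1. [2*((-(-4*(x^2))) + 5) = 10] divide by the outer 2 ⇒ div: (-(-4*(x^2))) + 5 = 5.
Step 2. [(-(-4*(x^2))) + 5 = 5] peel the +5: subtract 5 from each side. So sub: -(-4*(x^2)) = 0.
Step 3. [-(-4*(x^2)) = 0] LHS negated; negate both sides ⇒ neg: -4*(x^2) = 0.
Step 4. [-4*(x^2) = 0] divide by the outer -4. So div: x^2 = 0.
Step 5. [x^2 = 0] LHS squared, RHS 0 ≥ 0: apply √ (±) ⇒ sqrt: x = 0.

Answer: x ∈ {0}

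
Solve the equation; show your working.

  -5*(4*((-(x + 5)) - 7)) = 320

Step 1. [-5*(4*((-(x + 5)) - 7)) = 320] divide by the outer -5, so div: 4*((-(x + 5)) - 7) = -64.
Step 2. [4*((-(x + 5)) - 7) = -64] 4·(inner) — divide through by 4, so div: (-(x + 5)) - 7 = -16.
Step 3. [(-(x + 5)) - 7 = -16] peel the -7: add 7 from each side ⇒ sub: -(x + 5) = -9.
Step 4. [-(x + 5) = -9] LHS negated; negate both sides. So neg: x + 5 = 9.
Step 5. [x + 5 = 9] peel the +5: subtract 5 from each side ⇒ sub: x = 4.

Answer: x ∈ {4}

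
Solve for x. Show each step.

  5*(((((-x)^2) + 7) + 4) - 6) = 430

Step 1. [5*(((((-x)^2) + 7) + 4) - 6) = 430] divide by the outer 5 ⇒ div: ((((-x)^2) + 7) + 4) - 6 = 86.
Step 2. [((((-x)^2) + 7) + 4) - 6 = 86] add 6: x sits inside (… - 6) ⇒ sub: (((-x)^2) + 7) + 4 = 92.
Step 3. [(((-x)^2) + 7) + 4 = 92] the outer +4 inverts by subtracting 4, so sub: ((-x)^2) + 7 = 88.
Step 4. [((-x)^2) + 7 = 88] 7 comes off first (subtract 7). So sub: (-x)^2 = 81.
Step 5. [(-x)^2 = 81] 81 ≥ 0, LHS is (·)² — take ±√. So sqrt: -x = 9 or -9.
Step 6. [-x = 9 or -9] leading − — multiply by −1. So neg: x = -9 or 9.

Answer: x ∈ {-9, 9}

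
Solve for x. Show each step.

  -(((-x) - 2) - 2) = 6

Step 1. [-(((-x) - 2) - 2) = 6] LHS negated; negate both sides ⇒ neg: ((-x) - 2) - 2 = -6.
Step 2. [((-x) - 2) - 2 = -6] add 2: x sits inside (… - 2), so sub: (-x) - 2 = -4.
Step 3. [(-x) - 2 = -4] peel the -2: add 2 from each side, so sub: -x = -2.
Step 4. [-x = -2] flip signs both sides. So neg: x = 2.

Answer: x ∈ {2}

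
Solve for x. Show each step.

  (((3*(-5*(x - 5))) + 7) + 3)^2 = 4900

Step 1. [(((3*(-5*(x - 5))) + 7) + 3)^2 = 4900] LHS squared, RHS 4900 ≥ 0: apply √ (±), so sqrt: ((3*(-5*(x - 5))) + 7) + 3 = 70 or -70.
Step 2. [((3*(-5*(x - 5))) + 7) + 3 = 70 or -70] +3 is outermost — subtract 3 both sides, so sub: (3*(-5*(x - 5))) + 7 = 67 or -73.
Step 3. [(3*(-5*(x - 5))) + 7 = 67 or -73] 7 comes off first (subtract 7) ⇒ sub: 3*(-5*(x - 5)) = 60 or -80.
Step 4. [3*(-5*(x - 5)) = 60 or -80] 3 out front; divide by 3 ⇒ div: -5*(x - 5) = 20 or -80/3.
Step 5. [-5*(x - 5) = 20 or -80/3] -5 out front; divide by -5, so div: x - 5 = -4 or 16/3.
Step 6. [x - 5 = -4 or 16/3] the outer -5 inverts by adding 5. So sub: x = 1 or 31/3.

Answer: x ∈ {1, 31/3}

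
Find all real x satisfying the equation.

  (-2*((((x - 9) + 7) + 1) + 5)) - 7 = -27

Step 1. [(-2*((((x - 9) + 7) + 1) + 5)) - 7 = -27] peel the -7: add 7 from each side, so sub: -2*((((x - 9) + 7) + 1) + 5) = -20.
Step 2. [-2*((((x - 9) + 7) + 1) + 5) = -20] -2 out front; divide by -2, so div: (((x - 9) + 7) + 1) + 5 = 10.
Step 3. [(((x - 9) + 7) + 1) + 5 = 10] peel the +5: subtract 5 from each side ⇒ sub: ((x - 9) + 7) + 1 = 5.
Step 4. [((x - 9) + 7) + 1 = 5] the outer +1 inverts by subtracting 1. So sub: (x - 9) + 7 = 4.
Step 5. [(x - 9) + 7 = 4] +7 is outermost — subtract 7 both sides ⇒ sub: x - 9 = -3.
Step 6. [x - 9 = -3] -9 is outermost — add 9 both sides, so sub: x = 6.

Answer: x ∈ {6}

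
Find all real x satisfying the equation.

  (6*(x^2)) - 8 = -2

Step 1. [(6*(x^2)) - 8 = -2] peel the -8: add 8 from each side, so sub: 6*(x^2) = 6.
Step 2. [6*(x^2) = 6] divide by the outer 6. So div: x^2 = 1.
Step 3. [x^2 = 1] √ both sides: 1 ≥ 0 gives two branches, so sqrt: x = 1 or -1.

Answer: x ∈ {-1, 1}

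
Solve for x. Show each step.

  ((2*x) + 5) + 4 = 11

Step 1. [((2*x) + 5) + 4 = 11] the outer +4 inverts by subtracting 4 ⇒ sub: (2*x) + 5 = 7.
Step 2. [(2*x) + 5 = 7] peel the +5: subtract 5 from each side ⇒ sub: 2*x = 2.
Step 3. [2*x = 2] 2·(inner) — divide through by 2. So div: x = 1.

Answer: x ∈ {1}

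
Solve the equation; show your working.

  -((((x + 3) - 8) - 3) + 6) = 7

Step 1. [-((((x + 3) - 8) - 3) + 6) = 7] LHS negated; negate both sides. So neg: (((x + 3) - 8) - 3) + 6 = -7.
Step 2. [(((x + 3) - 8) - 3) + 6 = -7] 6 comes off first (subtract 6). So sub: ((x + 3) - 8) - 3 = -13.
Step 3. [((x + 3) - 8) - 3 = -13] the outer -3 inverts by adding 3 ⇒ sub: (x + 3) - 8 = -10.
Step 4. [(x + 3) - 8 = -10] 8 comes off first (add 8). So sub: x + 3 = -2.
Step 5. [x + 3 = -2] peel the +3: subtract 3 from each side, so sub: x = -5.

Answer: x ∈ {-5}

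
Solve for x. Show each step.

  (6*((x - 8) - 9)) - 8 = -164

Step 1. [(6*((x - 8) - 9)) - 8 = -164] -8 is outermost — add 8 both sides, so sub: 6*((x - 8) - 9) = -156.
Step 2. [6*((x - 8) - 9) = -156] 6 out front; divide by 6, so div: (x - 8) - 9 = -26.
Step 3. [(x - 8) - 9 = -26] -9 is outermost — add 9 both sides. So sub: x - 8 = -17.
Step 4. [x - 8 = -17] 8 comes off first (add 8). So sub: x = -9.

Answer: x ∈ {-9}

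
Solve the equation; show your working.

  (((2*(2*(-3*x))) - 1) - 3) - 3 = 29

Step 1. [(((2*(2*(-3*x))) - 1) - 3) - 3 = 29] the outer -3 inverts by adding 3 ⇒ sub: ((2*(2*(-3*x))) - 1) - 3 = 32.
Step 2. [((2*(2*(-3*x))) - 1) - 3 = 32] 3 comes off first (add 3) ⇒ sub: (2*(2*(-3*x))) - 1 = 35.
Step 3. [(2*(2*(-3*x))) - 1 = 35] add 1: x sits inside (… - 1). So sub: 2*(2*(-3*x)) = 36.
Step 4. [2*(2*(-3*x)) = 36] 2 out front; divide by 2 ⇒ div: 2*(-3*x) = 18.
Step 5. [2*(-3*x) = 18] LHS = 2·(…); ÷2 both sides. So div: -3*x = 9.
Step 6. [-3*x = 9] LHS = -3·(…); ÷-3 both sides ⇒ div: x = -3.

Answer: x ∈ {-3}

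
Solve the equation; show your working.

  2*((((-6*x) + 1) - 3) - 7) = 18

Step 1. [2*((((-6*x) + 1) - 3) - 7) = 18] 2·(inner) — divide through by 2, so div: (((-6*x) + 1) - 3) - 7 = 9.
Step 2. [(((-6*x) + 1) - 3) - 7 = 9] add 7: x sits inside (… - 7) ⇒ sub: ((-6*x) + 1) - 3 = 16.
Step 3. [((-6*x) + 1) - 3 = 16] the outer -3 inverts by adding 3. So sub: (-6*x) + 1 = 19.
Step 4. [(-6*x) + 1 = 19] the outer +1 inverts by subtracting 1, so sub: -6*x = 18.
Step 5. [-6*x = 18] leading coefficient -6: divide by -6. So div: x = -3.

Answer: x ∈ {-3}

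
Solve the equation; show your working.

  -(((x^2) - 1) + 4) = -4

Step 1. [-(((x^2) - 1) + 4) = -4] flip signs both sides ⇒ neg: ((x^2) - 1) + 4 = 4.
Step 2. [((x^2) - 1) + 4 = 4] the outer +4 inverts by subtracting 4, so sub: (x^2) - 1 = 0.
Step 3. [(x^2) - 1 = 0] 1 comes off first (add 1) ⇒ sub: x^2 = 1.
Step 4. [x^2 = 1] √ both sides: 1 ≥ 0 gives two branches ⇒ sqrt: x = 1 or -1.

Answer: x ∈ {-1, 1}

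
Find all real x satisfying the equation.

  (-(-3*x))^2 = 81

Step 1. [(-(-3*x))^2 = 81] 81 ≥ 0, LHS is (·)² — take ±√ ⇒ sqrt: -(-3*x) = 9 or -9.
Step 2. [-(-3*x) = 9 or -9] flip signs both sides, so neg: -3*x = -9 or 9.
Step 3. [-3*x = -9 or 9] divide by the outer -3. So div: x = 3 or -3.

Answer: x ∈ {-3, 3}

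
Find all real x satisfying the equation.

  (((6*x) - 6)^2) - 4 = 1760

Step 1. [(((6*x) - 6)^2) - 4 = 1760] -4 is outermost — add 4 both sides ⇒ sub: ((6*x) - 6)^2 = 1764.
Step 2. [((6*x) - 6)^2 = 1764] 1764 ≥ 0, LHS is (·)² — take ±√, so sqrt: (6*x) - 6 = 42 or -42.
Step 3. [(6*x) - 6 = 42 or -42] -6 is outermost — add 6 both sides. So sub: 6*x = 48 or -36.
Step 4. [6*x = 48 or -36] leading coefficient 6: divide by 6 ⇒ div: x = 8 or -6.

Answer: x ∈ {-6, 8}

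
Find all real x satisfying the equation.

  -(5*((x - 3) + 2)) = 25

Step 1. [-(5*((x - 3) + 2)) = 25] flip signs both sides. So neg: 5*((x - 3) + 2) = -25.
Step 2. [5*((x - 3) + 2) = -25] LHS = 5·(…); ÷5 both sides. So div: (x - 3) + 2 = -5.
Step 3. [(x - 3) + 2 = -5] peel the +2: subtract 2 from each side ⇒ sub: x - 3 = -7.
Step 4. [x - 3 = -7] add 3: x sits inside (… - 3), so sub: x = -4.

Answer: x ∈ {-4}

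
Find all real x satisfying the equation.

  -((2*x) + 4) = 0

Step 1. [-((2*x) + 4) = 0] LHS negated; negate both sides. So neg: (2*x) + 4 = 0.
Step 2. [(2*x) + 4 = 0] peel the +4: subtract 4 from each side. So sub: 2*x = -4.
Step 3. [2*x = -4] 2 out front; divide by 2. So div: x = -2.

Answer: x ∈ {-2}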